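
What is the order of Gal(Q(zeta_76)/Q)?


|Gal(Q(zeta_76)/Q)| = phi(76)
= 36

36


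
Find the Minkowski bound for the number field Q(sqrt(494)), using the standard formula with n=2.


d = 494, d mod 4 = 2, so disc(K) = 4d = 1976; |disc(K)| = 1976
Real quadratic field, so n = 2, s = r2 = 0, r1 = 2
M = (n!/n^n) * (4/pi)^s * sqrt(|disc(K)|) = (2!/2^2) * (4/pi)^0 * sqrt(1976)
= 0.5 * 1.000000 * 44.452222
= 22.2261

22.2261


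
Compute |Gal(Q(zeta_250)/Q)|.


|Gal(Q(zeta_250)/Q)| = phi(250)
= 100

100


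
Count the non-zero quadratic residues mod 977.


For prime p, the number of non-zero quadratic residues is (p-1)/2.
= (977-1)/2
= 488

488


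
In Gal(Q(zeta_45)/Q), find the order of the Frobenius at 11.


The Frobenius at p in Gal(Q(zeta_n)/Q) = (Z/nZ)* is the class of p, so its order is ord_45(11), the smallest k >= 1 with 11^k = 1 mod 45.
n = 45 = 3^2 * 5, phi(45) = 24; the order divides phi(n).
Divisors of 24: 1, 2, 3, 4, 6, 8, 12, 24
Repeated squaring mod 45: 11^1 = 11, 11^2 = 31, 11^4 = 16, 11^8 = 31, 11^16 = 16
Test divisors in increasing order:
  k=1: 11^1 = 11 mod 45
  k=2: 11^2 = 31 mod 45
  k=3: 11^3 = 31 * 11 = 26 mod 45
  k=4: 11^4 = 16 mod 45
  k=6: 11^6 = 16 * 31 = 1 mod 45  <- first divisor giving 1
Order = 6

6


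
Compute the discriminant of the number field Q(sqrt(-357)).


For K = Q(sqrt(d)) with d squarefree: disc(K) = d if d = 1 mod 4, and disc(K) = 4d if d = 2 or 3 mod 4.
Here d = -357, and d mod 4 = 3.
d = 3 mod 4, not 1 (O_K = Z[sqrt(d)]), so disc(K) = 4d = 4 * (-357) = -1428

-1428


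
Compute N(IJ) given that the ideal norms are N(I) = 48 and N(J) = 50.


N(IJ) = N(I) * N(J)
= 48 * 50
= 2400

2400


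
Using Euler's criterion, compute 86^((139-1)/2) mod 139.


p = 139 is prime and the exponent is (p-1)/2 = 69, so by Euler's criterion 86^69 = (86/139) = +1 or -1 mod 139.
Compute by square-and-multiply:
  69 = 64 + 4 + 1 (binary 1000101)
  Repeated squaring mod 139: 86^1 = 86, 86^2 = 29, 86^4 = 7, 86^8 = 49, 86^16 = 38, 86^32 = 54, 86^64 = 136
  86^69 = 86^64 * 86^4 * 86^1 = 136 * 7 * 86 mod 139
    136 * 7 = 952 = 118 mod 139
    118 * 86 = 10148 = 1 mod 139
  86^69 = 1 mod 139
Result 1: 86 is a quadratic residue mod 139.
86^69 mod 139 = 1

1


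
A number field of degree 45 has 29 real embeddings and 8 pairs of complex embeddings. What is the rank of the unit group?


By Dirichlet's unit theorem:
rank = r1 + r2 - 1
= 29 + 8 - 1
= 36

36


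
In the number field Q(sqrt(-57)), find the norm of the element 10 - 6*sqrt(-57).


N(a + b*sqrt(d)) = a^2 - d*b^2
= (10)^2 - (-57)*(-6)^2
= 100 + 2052
= 2152

2152


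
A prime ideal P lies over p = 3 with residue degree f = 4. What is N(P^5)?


N(P^a) = p^(a*f)
= 3^(5*4)
= 3^20
= 3486784401

3486784401


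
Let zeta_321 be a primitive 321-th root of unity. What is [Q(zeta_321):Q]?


The degree equals Euler's totient phi(321).
321 = 3 * 107
phi(321) = 212

212


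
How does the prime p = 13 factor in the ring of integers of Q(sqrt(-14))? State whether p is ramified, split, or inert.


K = Q(sqrt(-14)). Since d mod 4 = 2, disc(K) = -56.
Check p | disc: -56 mod 13 = 9.
p does not divide disc. Compute Legendre symbol (d/p):
12^((13-1)/2) mod 13 = 1
(d/p) = 1, so p splits: (p) = P*P' with e=1, f=1, g=2.
Therefore p is split.

split


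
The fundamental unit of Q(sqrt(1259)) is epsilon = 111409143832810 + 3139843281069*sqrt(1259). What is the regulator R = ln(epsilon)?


epsilon = 111409143832810 + 3139843281069*sqrt(1259)
= 2.2282e+14
R = ln(2.2282e+14)
= 33.0374

33.0374


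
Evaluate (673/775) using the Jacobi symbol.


Compute (673/775) via quadratic reciprocity:
  reciprocity: (673/775) -> +(775/673)
  reduce: (102/673)
  pull out 2: (2/673) = +1  (since 673 mod 8 = 1)
  reciprocity: (51/673) -> +(673/51)
  reduce: (10/51)
  pull out 2: (2/51) = -1  (since 51 mod 8 = 3)
  reciprocity: (5/51) -> +(51/5)
  reduce: (1/5)
  (1/5) = 1
Product of signs = -1

-1


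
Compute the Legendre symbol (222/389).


p = 389 is prime, so compute (222/389) with the reciprocity algorithm (Jacobi-symbol steps: pull out 2s via (2/n), flip via reciprocity, reduce):
  pull out 2: (2/389) = -1  (since 389 mod 8 = 5)
  reciprocity: (111/389) -> +(389/111)
  reduce: (56/111)
  pull out 2: (2/111) = +1  (since 111 mod 8 = 7)
  pull out 2: (2/111) = +1  (since 111 mod 8 = 7)
  pull out 2: (2/111) = +1  (since 111 mod 8 = 7)
  reciprocity: (7/111) -> -(111/7)
  reduce: (6/7)
  pull out 2: (2/7) = +1  (since 7 mod 8 = 7)
  reciprocity: (3/7) -> -(7/3)
  reduce: (1/3)
  (1/3) = 1
Product of signs = -1
(222/389) = -1

-1


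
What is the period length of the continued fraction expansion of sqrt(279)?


Run the CF algorithm for sqrt(279).
a_0 = floor(sqrt(279)) = 16; set m_0=0, q_0=1.
Recurrence: m' = q*a - m,  q' = (d - m'^2)/q,  a' = floor((a_0 + m')/q').
  step 1: m=16, q=23, a=1
  step 2: m=7, q=10, a=2
  step 3: m=13, q=11, a=2
  step 4: m=9, q=18, a=1
  step 5: m=9, q=11, a=2
  step 6: m=13, q=10, a=2
  step 7: m=7, q=23, a=1
  step 8: m=16, q=1, a=32
a_8 = 2*a_0 = 32, so the period closes here.
sqrt(279) = [16; 1, 2, 2, 1, 2, 2, 1, 32]
Period length = 8

8


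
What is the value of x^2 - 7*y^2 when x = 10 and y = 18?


x^2 - d*y^2
= 10^2 - 7*18^2
= 100 - 2268
= -2168

-2168


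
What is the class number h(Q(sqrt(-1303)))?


K = Q(sqrt(-1303)). d mod 4 = 1, so D = disc(K) = d = -1303
h(K) equals the number of primitive reduced positive-definite forms (a, b, c) = a*x^2 + b*x*y + c*y^2 with b^2 - 4ac = D,
where reduced means |b| <= a <= c, with b >= 0 whenever |b| = a or a = c, and primitive means gcd(a, b, c) = 1.
Reduced forces 3a^2 <= |D| = 1303, so 1 <= a <= 20; b must have the parity of D, and c = (b^2 - D)/(4a) must be an integer >= a.
Enumerate a = 1..20, b in [-a, a]:
  a=1: (1, 1, 326)  [1]
  a=2: (2, -1, 163), (2, 1, 163)  [2]
  a=3: none
  a=4: (4, -3, 82), (4, 3, 82)  [2]
  a=5..7: none
  a=8: (8, -3, 41), (8, 3, 41)  [2]
  a=9..12: none
  a=13: (13, -7, 26), (13, 7, 26)  [2]
  a=14..15: none
  a=16: (16, -13, 23), (16, 13, 23)  [2]
  a=17..20: none
Total reduced forms: 1 + 2 + 2 + 2 + 2 + 2 = 11
h = 11

11


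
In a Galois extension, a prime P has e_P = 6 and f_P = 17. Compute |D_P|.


|D_P| = e * f
= 6 * 17
= 102

102


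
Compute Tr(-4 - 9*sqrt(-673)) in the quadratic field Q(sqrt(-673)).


Tr(a + b*sqrt(d)) = (a + b*sqrt(d)) + (a - b*sqrt(d)) = 2a
= 2 * (-4)
= -8

-8


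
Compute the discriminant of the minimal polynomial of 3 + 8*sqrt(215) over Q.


The element 3 + 8*sqrt(215) has minimal polynomial:
x^2 - 6*x - 13751
Discriminant = (-6)^2 - 4*(-13751)
= 36 + 55004
= 55040

55040


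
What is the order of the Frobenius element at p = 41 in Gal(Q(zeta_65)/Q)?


The Frobenius at p in Gal(Q(zeta_n)/Q) = (Z/nZ)* is the class of p, so its order is ord_65(41), the smallest k >= 1 with 41^k = 1 mod 65.
n = 65 = 5 * 13, phi(65) = 48; the order divides phi(n).
Divisors of 48: 1, 2, 3, 4, 6, 8, 12, 16, 24, 48
Repeated squaring mod 65: 41^1 = 41, 41^2 = 56, 41^4 = 16, 41^8 = 61, 41^16 = 16, 41^32 = 61
Test divisors in increasing order:
  k=1: 41^1 = 41 mod 65
  k=2: 41^2 = 56 mod 65
  k=3: 41^3 = 56 * 41 = 21 mod 65
  k=4: 41^4 = 16 mod 65
  k=6: 41^6 = 16 * 56 = 51 mod 65
  k=8: 41^8 = 61 mod 65
  k=12: 41^12 = 61 * 16 = 1 mod 65  <- first divisor giving 1
Order = 12

12


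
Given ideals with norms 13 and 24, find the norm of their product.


N(IJ) = N(I) * N(J)
= 13 * 24
= 312

312


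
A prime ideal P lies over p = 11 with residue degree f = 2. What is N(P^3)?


N(P^a) = p^(a*f)
= 11^(3*2)
= 11^6
= 1771561

1771561


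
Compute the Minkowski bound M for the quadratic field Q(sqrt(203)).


d = 203, d mod 4 = 3, so disc(K) = 4d = 812; |disc(K)| = 812
Real quadratic field, so n = 2, s = r2 = 0, r1 = 2
M = (n!/n^n) * (4/pi)^s * sqrt(|disc(K)|) = (2!/2^2) * (4/pi)^0 * sqrt(812)
= 0.5 * 1.000000 * 28.495614
= 14.2478

14.2478


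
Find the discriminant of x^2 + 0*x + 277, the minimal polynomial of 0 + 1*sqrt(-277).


The element 0 + 1*sqrt(-277) has minimal polynomial:
x^2 + 0*x + 277
Discriminant = (0)^2 - 4*(277)
= 0 - 1108
= -1108

-1108


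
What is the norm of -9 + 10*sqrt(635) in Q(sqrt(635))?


N(a + b*sqrt(d)) = a^2 - d*b^2
= (-9)^2 - (635)*(10)^2
= 81 - 63500
= -63419

-63419


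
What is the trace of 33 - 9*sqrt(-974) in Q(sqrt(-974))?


Tr(a + b*sqrt(d)) = (a + b*sqrt(d)) + (a - b*sqrt(d)) = 2a
= 2 * (33)
= 66

66


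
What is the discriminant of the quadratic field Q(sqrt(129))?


For K = Q(sqrt(d)) with d squarefree: disc(K) = d if d = 1 mod 4, and disc(K) = 4d if d = 2 or 3 mod 4.
Here d = 129, and d mod 4 = 1.
d = 1 mod 4 (O_K = Z[(1+sqrt(d))/2]), so disc(K) = d = 129

129


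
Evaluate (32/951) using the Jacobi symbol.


Compute (32/951) via quadratic reciprocity:
  pull out 2: (2/951) = +1  (since 951 mod 8 = 7)
  pull out 2: (2/951) = +1  (since 951 mod 8 = 7)
  pull out 2: (2/951) = +1  (since 951 mod 8 = 7)
  pull out 2: (2/951) = +1  (since 951 mod 8 = 7)
  pull out 2: (2/951) = +1  (since 951 mod 8 = 7)
  (1/951) = 1
Product of signs = 1

1


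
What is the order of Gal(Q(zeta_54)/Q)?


|Gal(Q(zeta_54)/Q)| = phi(54)
= 18

18


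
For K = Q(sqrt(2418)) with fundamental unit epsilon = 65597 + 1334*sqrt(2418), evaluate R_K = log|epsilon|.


epsilon = 65597 + 1334*sqrt(2418)
= 131194.0000
R = ln(131194.0000)
= 11.7844

11.7844


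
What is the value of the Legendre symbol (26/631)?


p = 631 is prime, so compute (26/631) with the reciprocity algorithm (Jacobi-symbol steps: pull out 2s via (2/n), flip via reciprocity, reduce):
  pull out 2: (2/631) = +1  (since 631 mod 8 = 7)
  reciprocity: (13/631) -> +(631/13)
  reduce: (7/13)
  reciprocity: (7/13) -> +(13/7)
  reduce: (6/7)
  pull out 2: (2/7) = +1  (since 7 mod 8 = 7)
  reciprocity: (3/7) -> -(7/3)
  reduce: (1/3)
  (1/3) = 1
Product of signs = -1
(26/631) = -1

-1


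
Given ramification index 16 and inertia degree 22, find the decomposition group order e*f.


|D_P| = e * f
= 16 * 22
= 352

352


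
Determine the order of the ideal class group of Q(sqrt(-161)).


K = Q(sqrt(-161)). d mod 4 = 3, so D = disc(K) = 4d = -644
h(K) equals the number of primitive reduced positive-definite forms (a, b, c) = a*x^2 + b*x*y + c*y^2 with b^2 - 4ac = D,
where reduced means |b| <= a <= c, with b >= 0 whenever |b| = a or a = c, and primitive means gcd(a, b, c) = 1.
Reduced forces 3a^2 <= |D| = 644, so 1 <= a <= 14; b must have the parity of D, and c = (b^2 - D)/(4a) must be an integer >= a.
Enumerate a = 1..14, b in [-a, a]:
  a=1: (1, 0, 161)  [1]
  a=2: (2, 2, 81)  [1]
  a=3: (3, -2, 54), (3, 2, 54)  [2]
  a=4: none
  a=5: (5, -4, 33), (5, 4, 33)  [2]
  a=6: (6, -2, 27), (6, 2, 27)  [2]
  a=7: (7, 0, 23)  [1]
  a=8: none
  a=9: (9, -2, 18), (9, 2, 18)  [2]
  a=10: (10, -6, 17), (10, 6, 17)  [2]
  a=11: (11, -4, 15), (11, 4, 15)  [2]
  a=12..13: none
  a=14: (14, 14, 15)  [1]
Total reduced forms: 1 + 1 + 2 + 2 + 2 + 1 + 2 + 2 + 2 + 1 = 16
h = 16

16


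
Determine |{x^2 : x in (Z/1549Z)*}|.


For prime p, the number of non-zero quadratic residues is (p-1)/2.
= (1549-1)/2
= 774

774


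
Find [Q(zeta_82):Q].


The degree equals Euler's totient phi(82).
82 = 2 * 41
phi(82) = 40

40


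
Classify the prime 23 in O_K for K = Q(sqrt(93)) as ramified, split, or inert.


K = Q(sqrt(93)). Since d mod 4 = 1, disc(K) = 93.
Check p | disc: 93 mod 23 = 1.
p does not divide disc. Compute Legendre symbol (d/p):
1^((23-1)/2) mod 23 = 1
(d/p) = 1, so p splits: (p) = P*P' with e=1, f=1, g=2.
Therefore p is split.

split


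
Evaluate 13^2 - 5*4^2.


x^2 - d*y^2
= 13^2 - 5*4^2
= 169 - 80
= 89

89


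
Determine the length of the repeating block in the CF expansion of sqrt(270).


Run the CF algorithm for sqrt(270).
a_0 = floor(sqrt(270)) = 16; set m_0=0, q_0=1.
Recurrence: m' = q*a - m,  q' = (d - m'^2)/q,  a' = floor((a_0 + m')/q').
  step 1: m=16, q=14, a=2
  step 2: m=12, q=9, a=3
  step 3: m=15, q=5, a=6
  step 4: m=15, q=9, a=3
  step 5: m=12, q=14, a=2
  step 6: m=16, q=1, a=32
a_6 = 2*a_0 = 32, so the period closes here.
sqrt(270) = [16; 2, 3, 6, 3, 2, 32]
Period length = 6

6


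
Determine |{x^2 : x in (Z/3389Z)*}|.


For prime p, the number of non-zero quadratic residues is (p-1)/2.
= (3389-1)/2
= 1694

1694


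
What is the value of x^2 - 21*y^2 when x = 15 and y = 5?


x^2 - d*y^2
= 15^2 - 21*5^2
= 225 - 525
= -300

-300


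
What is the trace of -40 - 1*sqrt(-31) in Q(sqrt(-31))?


Tr(a + b*sqrt(d)) = (a + b*sqrt(d)) + (a - b*sqrt(d)) = 2a
= 2 * (-40)
= -80

-80


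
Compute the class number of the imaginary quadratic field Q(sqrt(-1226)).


K = Q(sqrt(-1226)). d mod 4 = 2, so D = disc(K) = 4d = -4904
h(K) equals the number of primitive reduced positive-definite forms (a, b, c) = a*x^2 + b*x*y + c*y^2 with b^2 - 4ac = D,
where reduced means |b| <= a <= c, with b >= 0 whenever |b| = a or a = c, and primitive means gcd(a, b, c) = 1.
Reduced forces 3a^2 <= |D| = 4904, so 1 <= a <= 40; b must have the parity of D, and c = (b^2 - D)/(4a) must be an integer >= a.
Enumerate a = 1..40, b in [-a, a]:
  a=1: (1, 0, 1226)  [1]
  a=2: (2, 0, 613)  [1]
  a=3: (3, -2, 409), (3, 2, 409)  [2]
  a=4: none
  a=5: (5, -4, 246), (5, 4, 246)  [2]
  a=6: (6, -4, 205), (6, 4, 205)  [2]
  a=7..8: none
  a=9: (9, -8, 138), (9, 8, 138)  [2]
  a=10: (10, -4, 123), (10, 4, 123)  [2]
  a=11..12: none
  a=13: (13, -6, 95), (13, 6, 95)  [2]
  a=14: none
  a=15: (15, -14, 85), (15, -4, 82), (15, 4, 82), (15, 14, 85)  [4]
  a=16: none
  a=17: (17, -14, 75), (17, 14, 75)  [2]
  a=18: (18, -8, 69), (18, 8, 69)  [2]
  a=19: (19, -6, 65), (19, 6, 65)  [2]
  a=20..22: none
  a=23: (23, -8, 54), (23, 8, 54)  [2]
  a=24: none
  a=25: (25, -14, 51), (25, 14, 51)  [2]
  a=26: (26, -20, 51), (26, 20, 51)  [2]
  a=27: (27, -8, 46), (27, 8, 46)  [2]
  a=28..29: none
  a=30: (30, -16, 43), (30, -4, 41), (30, 4, 41), (30, 16, 43)  [4]
  a=31: (31, -26, 45), (31, 26, 45)  [2]
  a=32..33: none
  a=34: (34, -20, 39), (34, 20, 39)  [2]
  a=35..37: none
  a=38: (38, -32, 39), (38, 32, 39)  [2]
  a=39..40: none
Total reduced forms: 1 + 1 + 2 + 2 + 2 + 2 + 2 + 2 + 4 + 2 + 2 + 2 + 2 + 2 + 2 + 2 + 4 + 2 + 2 + 2 = 42
h = 42

42


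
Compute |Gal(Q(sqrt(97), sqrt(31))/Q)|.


The 2 square roots of distinct primes are multiplicatively independent over Q,
so [K:Q] = 2^2 and Gal(K/Q) is isomorphic to (Z/2Z)^2.
|Gal| = 2^2 = 4

4


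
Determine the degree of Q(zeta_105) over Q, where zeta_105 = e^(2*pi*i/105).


The degree equals Euler's totient phi(105).
105 = 3 * 5 * 7
phi(105) = 48

48


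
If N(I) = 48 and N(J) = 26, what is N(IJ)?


N(IJ) = N(I) * N(J)
= 48 * 26
= 1248

1248


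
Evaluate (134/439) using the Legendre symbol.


p = 439 is prime, so compute (134/439) with the reciprocity algorithm (Jacobi-symbol steps: pull out 2s via (2/n), flip via reciprocity, reduce):
  pull out 2: (2/439) = +1  (since 439 mod 8 = 7)
  reciprocity: (67/439) -> -(439/67)
  reduce: (37/67)
  reciprocity: (37/67) -> +(67/37)
  reduce: (30/37)
  pull out 2: (2/37) = -1  (since 37 mod 8 = 5)
  reciprocity: (15/37) -> +(37/15)
  reduce: (7/15)
  reciprocity: (7/15) -> -(15/7)
  reduce: (1/7)
  (1/7) = 1
Product of signs = -1
(134/439) = -1

-1


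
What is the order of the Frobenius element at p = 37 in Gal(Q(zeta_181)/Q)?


The Frobenius at p in Gal(Q(zeta_n)/Q) = (Z/nZ)* is the class of p, so its order is ord_181(37), the smallest k >= 1 with 37^k = 1 mod 181.
n = 181 = 181, phi(181) = 180; the order divides phi(n).
Divisors of 180: 1, 2, 3, 4, 5, 6, 9, 10, 12, 15, 18, 20, 30, 36, 45, 60, 90, 180
Repeated squaring mod 181: 37^1 = 37, 37^2 = 102, 37^4 = 87, 37^8 = 148, 37^16 = 3, 37^32 = 9, 37^64 = 81, 37^128 = 45
Test divisors in increasing order:
  k=1: 37^1 = 37 mod 181
  k=2: 37^2 = 102 mod 181
  k=3: 37^3 = 102 * 37 = 154 mod 181
  k=4: 37^4 = 87 mod 181
  k=5: 37^5 = 87 * 37 = 142 mod 181
  k=6: 37^6 = 87 * 102 = 5 mod 181
  k=9: 37^9 = 148 * 37 = 46 mod 181
  k=10: 37^10 = 148 * 102 = 73 mod 181
  k=12: 37^12 = 148 * 87 = 25 mod 181
  k=15: 37^15 = 148 * 87 * 102 * 37 = 49 mod 181
  k=18: 37^18 = 3 * 102 = 125 mod 181
  k=20: 37^20 = 3 * 87 = 80 mod 181
  k=30: 37^30 = 3 * 148 * 87 * 102 = 48 mod 181
  k=36: 37^36 = 9 * 87 = 59 mod 181
  k=45: 37^45 = 9 * 148 * 87 * 37 = 180 mod 181
  k=60: 37^60 = 9 * 3 * 148 * 87 = 132 mod 181
  k=90: 37^90 = 81 * 3 * 148 * 102 = 1 mod 181  <- first divisor giving 1
Order = 90

90


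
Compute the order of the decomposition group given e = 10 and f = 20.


|D_P| = e * f
= 10 * 20
= 200

200


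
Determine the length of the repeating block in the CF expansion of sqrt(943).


Run the CF algorithm for sqrt(943).
a_0 = floor(sqrt(943)) = 30; set m_0=0, q_0=1.
Recurrence: m' = q*a - m,  q' = (d - m'^2)/q,  a' = floor((a_0 + m')/q').
  step 1: m=30, q=43, a=1
  step 2: m=13, q=18, a=2
  step 3: m=23, q=23, a=2
  step 4: m=23, q=18, a=2
  step 5: m=13, q=43, a=1
  step 6: m=30, q=1, a=60
a_6 = 2*a_0 = 60, so the period closes here.
sqrt(943) = [30; 1, 2, 2, 2, 1, 60]
Period length = 6

6


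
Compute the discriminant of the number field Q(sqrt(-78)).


For K = Q(sqrt(d)) with d squarefree: disc(K) = d if d = 1 mod 4, and disc(K) = 4d if d = 2 or 3 mod 4.
Here d = -78, and d mod 4 = 2.
d = 2 mod 4, not 1 (O_K = Z[sqrt(d)]), so disc(K) = 4d = 4 * (-78) = -312

-312


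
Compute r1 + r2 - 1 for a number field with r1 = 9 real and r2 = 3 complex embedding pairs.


By Dirichlet's unit theorem:
rank = r1 + r2 - 1
= 9 + 3 - 1
= 11

11


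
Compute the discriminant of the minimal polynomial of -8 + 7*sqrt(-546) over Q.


The element -8 + 7*sqrt(-546) has minimal polynomial:
x^2 + 16*x + 26818
Discriminant = (16)^2 - 4*(26818)
= 256 - 107272
= -107016

-107016


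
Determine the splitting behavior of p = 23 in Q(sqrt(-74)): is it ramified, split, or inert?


K = Q(sqrt(-74)). Since d mod 4 = 2, disc(K) = -296.
Check p | disc: -296 mod 23 = 3.
p does not divide disc. Compute Legendre symbol (d/p):
18^((23-1)/2) mod 23 = 1
(d/p) = 1, so p splits: (p) = P*P' with e=1, f=1, g=2.
Therefore p is split.

split


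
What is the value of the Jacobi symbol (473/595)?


Compute (473/595) via quadratic reciprocity:
  reciprocity: (473/595) -> +(595/473)
  reduce: (122/473)
  pull out 2: (2/473) = +1  (since 473 mod 8 = 1)
  reciprocity: (61/473) -> +(473/61)
  reduce: (46/61)
  pull out 2: (2/61) = -1  (since 61 mod 8 = 5)
  reciprocity: (23/61) -> +(61/23)
  reduce: (15/23)
  reciprocity: (15/23) -> -(23/15)
  reduce: (8/15)
  pull out 2: (2/15) = +1  (since 15 mod 8 = 7)
  pull out 2: (2/15) = +1  (since 15 mod 8 = 7)
  pull out 2: (2/15) = +1  (since 15 mod 8 = 7)
  (1/15) = 1
Product of signs = 1

1


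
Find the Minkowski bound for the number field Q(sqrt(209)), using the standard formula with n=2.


d = 209, d mod 4 = 1, so disc(K) = d = 209; |disc(K)| = 209
Real quadratic field, so n = 2, s = r2 = 0, r1 = 2
M = (n!/n^n) * (4/pi)^s * sqrt(|disc(K)|) = (2!/2^2) * (4/pi)^0 * sqrt(209)
= 0.5 * 1.000000 * 14.456832
= 7.2284

7.2284


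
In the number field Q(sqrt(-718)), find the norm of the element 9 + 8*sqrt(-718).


N(a + b*sqrt(d)) = a^2 - d*b^2
= (9)^2 - (-718)*(8)^2
= 81 + 45952
= 46033

46033


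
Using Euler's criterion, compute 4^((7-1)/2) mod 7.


p = 7 is prime and the exponent is (p-1)/2 = 3, so by Euler's criterion 4^3 = (4/7) = +1 or -1 mod 7.
Compute by square-and-multiply:
  3 = 2 + 1 (binary 11)
  Repeated squaring mod 7: 4^1 = 4, 4^2 = 2
  4^3 = 4^2 * 4^1 = 2 * 4 mod 7
    2 * 4 = 8 = 1 mod 7
  4^3 = 1 mod 7
Result 1: 4 is a quadratic residue mod 7.
4^3 mod 7 = 1

1


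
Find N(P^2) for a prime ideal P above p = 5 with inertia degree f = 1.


N(P^a) = p^(a*f)
= 5^(2*1)
= 5^2
= 25

25


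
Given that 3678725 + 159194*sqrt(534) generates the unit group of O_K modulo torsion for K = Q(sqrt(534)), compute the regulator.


epsilon = 3678725 + 159194*sqrt(534)
= 7.3574e+06
R = ln(7.3574e+06)
= 15.8112

15.8112


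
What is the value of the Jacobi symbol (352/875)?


Compute (352/875) via quadratic reciprocity:
  pull out 2: (2/875) = -1  (since 875 mod 8 = 3)
  pull out 2: (2/875) = -1  (since 875 mod 8 = 3)
  pull out 2: (2/875) = -1  (since 875 mod 8 = 3)
  pull out 2: (2/875) = -1  (since 875 mod 8 = 3)
  pull out 2: (2/875) = -1  (since 875 mod 8 = 3)
  reciprocity: (11/875) -> -(875/11)
  reduce: (6/11)
  pull out 2: (2/11) = -1  (since 11 mod 8 = 3)
  reciprocity: (3/11) -> -(11/3)
  reduce: (2/3)
  pull out 2: (2/3) = -1  (since 3 mod 8 = 3)
  (1/3) = 1
Product of signs = -1

-1


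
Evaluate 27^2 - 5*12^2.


x^2 - d*y^2
= 27^2 - 5*12^2
= 729 - 720
= 9

9


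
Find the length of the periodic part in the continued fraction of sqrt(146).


Run the CF algorithm for sqrt(146).
a_0 = floor(sqrt(146)) = 12; set m_0=0, q_0=1.
Recurrence: m' = q*a - m,  q' = (d - m'^2)/q,  a' = floor((a_0 + m')/q').
  step 1: m=12, q=2, a=12
  step 2: m=12, q=1, a=24
a_2 = 2*a_0 = 24, so the period closes here.
sqrt(146) = [12; 12, 24]
Period length = 2

2


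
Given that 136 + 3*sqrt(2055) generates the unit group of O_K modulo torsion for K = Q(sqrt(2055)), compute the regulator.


epsilon = 136 + 3*sqrt(2055)
= 271.9963
R = ln(271.9963)
= 5.6058

5.6058


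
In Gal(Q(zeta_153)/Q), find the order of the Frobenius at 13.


The Frobenius at p in Gal(Q(zeta_n)/Q) = (Z/nZ)* is the class of p, so its order is ord_153(13), the smallest k >= 1 with 13^k = 1 mod 153.
n = 153 = 3^2 * 17, phi(153) = 96; the order divides phi(n).
Divisors of 96: 1, 2, 3, 4, 6, 8, 12, 16, 24, 32, 48, 96
Repeated squaring mod 153: 13^1 = 13, 13^2 = 16, 13^4 = 103, 13^8 = 52, 13^16 = 103, 13^32 = 52, 13^64 = 103
Test divisors in increasing order:
  k=1: 13^1 = 13 mod 153
  k=2: 13^2 = 16 mod 153
  k=3: 13^3 = 16 * 13 = 55 mod 153
  k=4: 13^4 = 103 mod 153
  k=6: 13^6 = 103 * 16 = 118 mod 153
  k=8: 13^8 = 52 mod 153
  k=12: 13^12 = 52 * 103 = 1 mod 153  <- first divisor giving 1
Order = 12

12


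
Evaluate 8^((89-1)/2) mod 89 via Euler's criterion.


p = 89 is prime and the exponent is (p-1)/2 = 44, so by Euler's criterion 8^44 = (8/89) = +1 or -1 mod 89.
Compute by square-and-multiply:
  44 = 32 + 8 + 4 (binary 101100)
  Repeated squaring mod 89: 8^1 = 8, 8^2 = 64, 8^4 = 2, 8^8 = 4, 8^16 = 16, 8^32 = 78
  8^44 = 8^32 * 8^8 * 8^4 = 78 * 4 * 2 mod 89
    78 * 4 = 312 = 45 mod 89
    45 * 2 = 90 = 1 mod 89
  8^44 = 1 mod 89
Result 1: 8 is a quadratic residue mod 89.
8^44 mod 89 = 1

1


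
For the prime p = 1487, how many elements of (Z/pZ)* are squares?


For prime p, the number of non-zero quadratic residues is (p-1)/2.
= (1487-1)/2
= 743

743


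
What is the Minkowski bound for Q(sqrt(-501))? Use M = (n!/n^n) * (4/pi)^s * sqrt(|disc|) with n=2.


d = -501, d mod 4 = 3, so disc(K) = 4d = -2004; |disc(K)| = 2004
Imaginary quadratic field, so n = 2, s = r2 = 1, r1 = 0
M = (n!/n^n) * (4/pi)^s * sqrt(|disc(K)|) = (2!/2^2) * (4/pi)^1 * sqrt(2004)
= 0.5 * 1.273240 * 44.766059
= 28.4990

28.4990


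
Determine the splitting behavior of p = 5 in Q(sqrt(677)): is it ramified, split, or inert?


K = Q(sqrt(677)). Since d mod 4 = 1, disc(K) = 677.
Check p | disc: 677 mod 5 = 2.
p does not divide disc. Compute Legendre symbol (d/p):
2^((5-1)/2) mod 5 = -1
(d/p) = -1, so p is inert: (p) stays prime with e=1, f=2, g=1.
Therefore p is inert.

inert


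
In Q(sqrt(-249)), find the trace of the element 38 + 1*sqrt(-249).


Tr(a + b*sqrt(d)) = (a + b*sqrt(d)) + (a - b*sqrt(d)) = 2a
= 2 * (38)
= 76

76


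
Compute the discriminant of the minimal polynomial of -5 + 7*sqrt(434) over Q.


The element -5 + 7*sqrt(434) has minimal polynomial:
x^2 + 10*x - 21241
Discriminant = (10)^2 - 4*(-21241)
= 100 + 84964
= 85064

85064


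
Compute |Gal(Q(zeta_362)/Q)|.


|Gal(Q(zeta_362)/Q)| = phi(362)
= 180

180


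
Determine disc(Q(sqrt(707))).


For K = Q(sqrt(d)) with d squarefree: disc(K) = d if d = 1 mod 4, and disc(K) = 4d if d = 2 or 3 mod 4.
Here d = 707, and d mod 4 = 3.
d = 3 mod 4, not 1 (O_K = Z[sqrt(d)]), so disc(K) = 4d = 4 * (707) = 2828

2828


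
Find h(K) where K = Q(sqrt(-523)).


K = Q(sqrt(-523)). d mod 4 = 1, so D = disc(K) = d = -523
h(K) equals the number of primitive reduced positive-definite forms (a, b, c) = a*x^2 + b*x*y + c*y^2 with b^2 - 4ac = D,
where reduced means |b| <= a <= c, with b >= 0 whenever |b| = a or a = c, and primitive means gcd(a, b, c) = 1.
Reduced forces 3a^2 <= |D| = 523, so 1 <= a <= 13; b must have the parity of D, and c = (b^2 - D)/(4a) must be an integer >= a.
Enumerate a = 1..13, b in [-a, a]:
  a=1: (1, 1, 131)  [1]
  a=2..6: none
  a=7: (7, -3, 19), (7, 3, 19)  [2]
  a=8..10: none
  a=11: (11, -7, 13), (11, 7, 13)  [2]
  a=12..13: none
Total reduced forms: 1 + 2 + 2 = 5
h = 5

5


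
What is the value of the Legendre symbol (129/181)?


p = 181 is prime, so compute (129/181) with the reciprocity algorithm (Jacobi-symbol steps: pull out 2s via (2/n), flip via reciprocity, reduce):
  reciprocity: (129/181) -> +(181/129)
  reduce: (52/129)
  pull out 2: (2/129) = +1  (since 129 mod 8 = 1)
  pull out 2: (2/129) = +1  (since 129 mod 8 = 1)
  reciprocity: (13/129) -> +(129/13)
  reduce: (12/13)
  pull out 2: (2/13) = -1  (since 13 mod 8 = 5)
  pull out 2: (2/13) = -1  (since 13 mod 8 = 5)
  reciprocity: (3/13) -> +(13/3)
  reduce: (1/3)
  (1/3) = 1
Product of signs = 1
(129/181) = 1

1


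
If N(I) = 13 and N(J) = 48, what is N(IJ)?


N(IJ) = N(I) * N(J)
= 13 * 48
= 624

624


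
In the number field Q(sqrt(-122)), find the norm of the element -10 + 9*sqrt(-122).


N(a + b*sqrt(d)) = a^2 - d*b^2
= (-10)^2 - (-122)*(9)^2
= 100 + 9882
= 9982

9982


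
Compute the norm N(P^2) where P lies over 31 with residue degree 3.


N(P^a) = p^(a*f)
= 31^(2*3)
= 31^6
= 887503681

887503681


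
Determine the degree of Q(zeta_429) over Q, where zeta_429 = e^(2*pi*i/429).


The degree equals Euler's totient phi(429).
429 = 3 * 11 * 13
phi(429) = 240

240


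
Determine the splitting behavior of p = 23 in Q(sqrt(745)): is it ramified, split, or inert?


K = Q(sqrt(745)). Since d mod 4 = 1, disc(K) = 745.
Check p | disc: 745 mod 23 = 9.
p does not divide disc. Compute Legendre symbol (d/p):
9^((23-1)/2) mod 23 = 1
(d/p) = 1, so p splits: (p) = P*P' with e=1, f=1, g=2.
Therefore p is split.

split


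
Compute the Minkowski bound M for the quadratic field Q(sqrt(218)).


d = 218, d mod 4 = 2, so disc(K) = 4d = 872; |disc(K)| = 872
Real quadratic field, so n = 2, s = r2 = 0, r1 = 2
M = (n!/n^n) * (4/pi)^s * sqrt(|disc(K)|) = (2!/2^2) * (4/pi)^0 * sqrt(872)
= 0.5 * 1.000000 * 29.529646
= 14.7648

14.7648


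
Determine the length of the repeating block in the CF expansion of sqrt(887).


Run the CF algorithm for sqrt(887).
a_0 = floor(sqrt(887)) = 29; set m_0=0, q_0=1.
Recurrence: m' = q*a - m,  q' = (d - m'^2)/q,  a' = floor((a_0 + m')/q').
  step 1: m=29, q=46, a=1
  step 2: m=17, q=13, a=3
  step 3: m=22, q=31, a=1
  step 4: m=9, q=26, a=1
  step 5: m=17, q=23, a=2
  step 6: m=29, q=2, a=29
  step 7: m=29, q=23, a=2
  step 8: m=17, q=26, a=1
  step 9: m=9, q=31, a=1
  step 10: m=22, q=13, a=3
  step 11: m=17, q=46, a=1
  step 12: m=29, q=1, a=58
a_12 = 2*a_0 = 58, so the period closes here.
sqrt(887) = [29; 1, 3, 1, 1, 2, 29, 2, 1, 1, 3, 1, 58]
Period length = 12

12


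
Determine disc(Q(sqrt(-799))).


For K = Q(sqrt(d)) with d squarefree: disc(K) = d if d = 1 mod 4, and disc(K) = 4d if d = 2 or 3 mod 4.
Here d = -799, and d mod 4 = 1.
d = 1 mod 4 (O_K = Z[(1+sqrt(d))/2]), so disc(K) = d = -799

-799


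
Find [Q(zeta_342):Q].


The degree equals Euler's totient phi(342).
342 = 2 * 3^2 * 19
phi(342) = 108

108


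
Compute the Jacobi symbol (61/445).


Compute (61/445) via quadratic reciprocity:
  reciprocity: (61/445) -> +(445/61)
  reduce: (18/61)
  pull out 2: (2/61) = -1  (since 61 mod 8 = 5)
  reciprocity: (9/61) -> +(61/9)
  reduce: (7/9)
  reciprocity: (7/9) -> +(9/7)
  reduce: (2/7)
  pull out 2: (2/7) = +1  (since 7 mod 8 = 7)
  (1/7) = 1
Product of signs = -1

-1


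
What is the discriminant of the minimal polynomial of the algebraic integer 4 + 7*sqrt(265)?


The element 4 + 7*sqrt(265) has minimal polynomial:
x^2 - 8*x - 12969
Discriminant = (-8)^2 - 4*(-12969)
= 64 + 51876
= 51940

51940


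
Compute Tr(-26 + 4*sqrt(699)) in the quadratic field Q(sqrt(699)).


Tr(a + b*sqrt(d)) = (a + b*sqrt(d)) + (a - b*sqrt(d)) = 2a
= 2 * (-26)
= -52

-52


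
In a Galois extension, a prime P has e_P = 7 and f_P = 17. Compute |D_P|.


|D_P| = e * f
= 7 * 17
= 119

119


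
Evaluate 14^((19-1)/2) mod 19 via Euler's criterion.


p = 19 is prime and the exponent is (p-1)/2 = 9, so by Euler's criterion 14^9 = (14/19) = +1 or -1 mod 19.
Compute by square-and-multiply:
  9 = 8 + 1 (binary 1001)
  Repeated squaring mod 19: 14^1 = 14, 14^2 = 6, 14^4 = 17, 14^8 = 4
  14^9 = 14^8 * 14^1 = 4 * 14 mod 19
    4 * 14 = 56 = 18 mod 19
  14^9 = 18 mod 19
Result 18 = p - 1 = -1 mod 19: 14 is a quadratic non-residue mod 19. As a residue in [0, p-1] the value is 18.
14^9 mod 19 = 18

18


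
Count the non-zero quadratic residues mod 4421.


For prime p, the number of non-zero quadratic residues is (p-1)/2.
= (4421-1)/2
= 2210

2210


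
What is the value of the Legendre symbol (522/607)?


p = 607 is prime, so compute (522/607) with the reciprocity algorithm (Jacobi-symbol steps: pull out 2s via (2/n), flip via reciprocity, reduce):
  pull out 2: (2/607) = +1  (since 607 mod 8 = 7)
  reciprocity: (261/607) -> +(607/261)
  reduce: (85/261)
  reciprocity: (85/261) -> +(261/85)
  reduce: (6/85)
  pull out 2: (2/85) = -1  (since 85 mod 8 = 5)
  reciprocity: (3/85) -> +(85/3)
  reduce: (1/3)
  (1/3) = 1
Product of signs = -1
(522/607) = -1

-1


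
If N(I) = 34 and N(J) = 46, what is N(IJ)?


N(IJ) = N(I) * N(J)
= 34 * 46
= 1564

1564


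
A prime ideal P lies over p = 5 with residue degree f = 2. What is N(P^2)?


N(P^a) = p^(a*f)
= 5^(2*2)
= 5^4
= 625

625


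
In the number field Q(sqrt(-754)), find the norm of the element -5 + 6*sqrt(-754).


N(a + b*sqrt(d)) = a^2 - d*b^2
= (-5)^2 - (-754)*(6)^2
= 25 + 27144
= 27169

27169


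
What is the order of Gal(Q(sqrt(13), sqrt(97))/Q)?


The 2 square roots of distinct primes are multiplicatively independent over Q,
so [K:Q] = 2^2 and Gal(K/Q) is isomorphic to (Z/2Z)^2.
|Gal| = 2^2 = 4

4


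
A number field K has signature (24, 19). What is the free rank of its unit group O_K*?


By Dirichlet's unit theorem:
rank = r1 + r2 - 1
= 24 + 19 - 1
= 42

42


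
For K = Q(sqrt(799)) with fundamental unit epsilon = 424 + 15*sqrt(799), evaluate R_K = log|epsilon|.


epsilon = 424 + 15*sqrt(799)
= 847.9988
R = ln(847.9988)
= 6.7429

6.7429


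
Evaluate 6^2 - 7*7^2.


x^2 - d*y^2
= 6^2 - 7*7^2
= 36 - 343
= -307

-307


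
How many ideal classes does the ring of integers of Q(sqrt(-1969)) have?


K = Q(sqrt(-1969)). d mod 4 = 3, so D = disc(K) = 4d = -7876
h(K) equals the number of primitive reduced positive-definite forms (a, b, c) = a*x^2 + b*x*y + c*y^2 with b^2 - 4ac = D,
where reduced means |b| <= a <= c, with b >= 0 whenever |b| = a or a = c, and primitive means gcd(a, b, c) = 1.
Reduced forces 3a^2 <= |D| = 7876, so 1 <= a <= 51; b must have the parity of D, and c = (b^2 - D)/(4a) must be an integer >= a.
Enumerate a = 1..51, b in [-a, a]:
  a=1: (1, 0, 1969)  [1]
  a=2: (2, 2, 985)  [1]
  a=3..4: none
  a=5: (5, -2, 394), (5, 2, 394)  [2]
  a=6..9: none
  a=10: (10, -2, 197), (10, 2, 197)  [2]
  a=11: (11, 0, 179)  [1]
  a=12..18: none
  a=19: (19, -16, 107), (19, 16, 107)  [2]
  a=20..21: none
  a=22: (22, 22, 95)  [1]
  a=23: (23, -6, 86), (23, 6, 86)  [2]
  a=24: none
  a=25: (25, -18, 82), (25, 18, 82)  [2]
  a=26..37: none
  a=38: (38, -22, 55), (38, 22, 55)  [2]
  a=39..40: none
  a=41: (41, -18, 50), (41, 18, 50)  [2]
  a=42: none
  a=43: (43, -6, 46), (43, 6, 46)  [2]
  a=44..51: none
Total reduced forms: 1 + 1 + 2 + 2 + 1 + 2 + 1 + 2 + 2 + 2 + 2 + 2 = 20
h = 20

20


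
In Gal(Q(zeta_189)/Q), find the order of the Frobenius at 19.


The Frobenius at p in Gal(Q(zeta_n)/Q) = (Z/nZ)* is the class of p, so its order is ord_189(19), the smallest k >= 1 with 19^k = 1 mod 189.
n = 189 = 3^3 * 7, phi(189) = 108; the order divides phi(n).
Divisors of 108: 1, 2, 3, 4, 6, 9, 12, 18, 27, 36, 54, 108
Repeated squaring mod 189: 19^1 = 19, 19^2 = 172, 19^4 = 100, 19^8 = 172, 19^16 = 100, 19^32 = 172, 19^64 = 100
Test divisors in increasing order:
  k=1: 19^1 = 19 mod 189
  k=2: 19^2 = 172 mod 189
  k=3: 19^3 = 172 * 19 = 55 mod 189
  k=4: 19^4 = 100 mod 189
  k=6: 19^6 = 100 * 172 = 1 mod 189  <- first divisor giving 1
Order = 6

6


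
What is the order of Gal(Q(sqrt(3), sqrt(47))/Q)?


The 2 square roots of distinct primes are multiplicatively independent over Q,
so [K:Q] = 2^2 and Gal(K/Q) is isomorphic to (Z/2Z)^2.
|Gal| = 2^2 = 4

4


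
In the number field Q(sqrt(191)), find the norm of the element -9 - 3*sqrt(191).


N(a + b*sqrt(d)) = a^2 - d*b^2
= (-9)^2 - (191)*(-3)^2
= 81 - 1719
= -1638

-1638


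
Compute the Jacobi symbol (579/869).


Compute (579/869) via quadratic reciprocity:
  reciprocity: (579/869) -> +(869/579)
  reduce: (290/579)
  pull out 2: (2/579) = -1  (since 579 mod 8 = 3)
  reciprocity: (145/579) -> +(579/145)
  reduce: (144/145)
  pull out 2: (2/145) = +1  (since 145 mod 8 = 1)
  pull out 2: (2/145) = +1  (since 145 mod 8 = 1)
  pull out 2: (2/145) = +1  (since 145 mod 8 = 1)
  pull out 2: (2/145) = +1  (since 145 mod 8 = 1)
  reciprocity: (9/145) -> +(145/9)
  reduce: (1/9)
  (1/9) = 1
Product of signs = -1

-1


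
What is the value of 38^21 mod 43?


p = 43 is prime and the exponent is (p-1)/2 = 21, so by Euler's criterion 38^21 = (38/43) = +1 or -1 mod 43.
Compute by square-and-multiply:
  21 = 16 + 4 + 1 (binary 10101)
  Repeated squaring mod 43: 38^1 = 38, 38^2 = 25, 38^4 = 23, 38^8 = 13, 38^16 = 40
  38^21 = 38^16 * 38^4 * 38^1 = 40 * 23 * 38 mod 43
    40 * 23 = 920 = 17 mod 43
    17 * 38 = 646 = 1 mod 43
  38^21 = 1 mod 43
Result 1: 38 is a quadratic residue mod 43.
38^21 mod 43 = 1

1


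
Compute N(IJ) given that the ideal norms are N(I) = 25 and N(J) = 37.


N(IJ) = N(I) * N(J)
= 25 * 37
= 925

925


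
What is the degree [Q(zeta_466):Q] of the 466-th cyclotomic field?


The degree equals Euler's totient phi(466).
466 = 2 * 233
phi(466) = 232

232


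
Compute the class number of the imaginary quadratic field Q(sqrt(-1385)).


K = Q(sqrt(-1385)). d mod 4 = 3, so D = disc(K) = 4d = -5540
h(K) equals the number of primitive reduced positive-definite forms (a, b, c) = a*x^2 + b*x*y + c*y^2 with b^2 - 4ac = D,
where reduced means |b| <= a <= c, with b >= 0 whenever |b| = a or a = c, and primitive means gcd(a, b, c) = 1.
Reduced forces 3a^2 <= |D| = 5540, so 1 <= a <= 42; b must have the parity of D, and c = (b^2 - D)/(4a) must be an integer >= a.
Enumerate a = 1..42, b in [-a, a]:
  a=1: (1, 0, 1385)  [1]
  a=2: (2, 2, 693)  [1]
  a=3: (3, -2, 462), (3, 2, 462)  [2]
  a=4: none
  a=5: (5, 0, 277)  [1]
  a=6: (6, -2, 231), (6, 2, 231)  [2]
  a=7: (7, -2, 198), (7, 2, 198)  [2]
  a=8: none
  a=9: (9, -2, 154), (9, 2, 154)  [2]
  a=10: (10, 10, 141)  [1]
  a=11: (11, -2, 126), (11, 2, 126)  [2]
  a=12..13: none
  a=14: (14, -2, 99), (14, 2, 99)  [2]
  a=15: (15, -10, 94), (15, 10, 94)  [2]
  a=16: none
  a=17: (17, -6, 82), (17, 6, 82)  [2]
  a=18: (18, -2, 77), (18, 2, 77)  [2]
  a=19..20: none
  a=21: (21, -16, 69), (21, -2, 66), (21, 2, 66), (21, 16, 69)  [4]
  a=22: (22, -2, 63), (22, 2, 63)  [2]
  a=23: (23, -16, 63), (23, 16, 63)  [2]
  a=24..26: none
  a=27: (27, -20, 55), (27, 20, 55)  [2]
  a=28: none
  a=29: (29, -12, 49), (29, 12, 49)  [2]
  a=30: (30, -10, 47), (30, 10, 47)  [2]
  a=31: (31, -28, 51), (31, 28, 51)  [2]
  a=32: none
  a=33: (33, -20, 45), (33, -2, 42), (33, 2, 42), (33, 20, 45)  [4]
  a=34: (34, -6, 41), (34, 6, 41)  [2]
  a=35: (35, -30, 46), (35, 30, 46)  [2]
  a=36: none
  a=37: (37, -26, 42), (37, 26, 42)  [2]
  a=38..42: none
Total reduced forms: 1 + 1 + 2 + 1 + 2 + 2 + 2 + 1 + 2 + 2 + 2 + 2 + 2 + 4 + 2 + 2 + 2 + 2 + 2 + 2 + 4 + 2 + 2 + 2 = 48
h = 48

48


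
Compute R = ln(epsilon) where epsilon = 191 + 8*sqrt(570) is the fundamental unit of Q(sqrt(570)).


epsilon = 191 + 8*sqrt(570)
= 381.9974
R = ln(381.9974)
= 5.9454

5.9454


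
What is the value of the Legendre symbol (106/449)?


p = 449 is prime, so compute (106/449) with the reciprocity algorithm (Jacobi-symbol steps: pull out 2s via (2/n), flip via reciprocity, reduce):
  pull out 2: (2/449) = +1  (since 449 mod 8 = 1)
  reciprocity: (53/449) -> +(449/53)
  reduce: (25/53)
  reciprocity: (25/53) -> +(53/25)
  reduce: (3/25)
  reciprocity: (3/25) -> +(25/3)
  reduce: (1/3)
  (1/3) = 1
Product of signs = 1
(106/449) = 1

1


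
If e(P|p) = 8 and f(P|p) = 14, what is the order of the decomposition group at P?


|D_P| = e * f
= 8 * 14
= 112

112


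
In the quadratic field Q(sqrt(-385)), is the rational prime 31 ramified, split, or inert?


K = Q(sqrt(-385)). Since d mod 4 = 3, disc(K) = -1540.
Check p | disc: -1540 mod 31 = 10.
p does not divide disc. Compute Legendre symbol (d/p):
18^((31-1)/2) mod 31 = 1
(d/p) = 1, so p splits: (p) = P*P' with e=1, f=1, g=2.
Therefore p is split.

split


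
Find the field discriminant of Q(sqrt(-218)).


For K = Q(sqrt(d)) with d squarefree: disc(K) = d if d = 1 mod 4, and disc(K) = 4d if d = 2 or 3 mod 4.
Here d = -218, and d mod 4 = 2.
d = 2 mod 4, not 1 (O_K = Z[sqrt(d)]), so disc(K) = 4d = 4 * (-218) = -872

-872


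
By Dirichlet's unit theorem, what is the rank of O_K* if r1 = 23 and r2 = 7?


By Dirichlet's unit theorem:
rank = r1 + r2 - 1
= 23 + 7 - 1
= 29

29


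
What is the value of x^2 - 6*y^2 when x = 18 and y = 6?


x^2 - d*y^2
= 18^2 - 6*6^2
= 324 - 216
= 108

108


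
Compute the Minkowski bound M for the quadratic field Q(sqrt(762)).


d = 762, d mod 4 = 2, so disc(K) = 4d = 3048; |disc(K)| = 3048
Real quadratic field, so n = 2, s = r2 = 0, r1 = 2
M = (n!/n^n) * (4/pi)^s * sqrt(|disc(K)|) = (2!/2^2) * (4/pi)^0 * sqrt(3048)
= 0.5 * 1.000000 * 55.208695
= 27.6043

27.6043


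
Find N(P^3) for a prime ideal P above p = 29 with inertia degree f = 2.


N(P^a) = p^(a*f)
= 29^(3*2)
= 29^6
= 594823321

594823321


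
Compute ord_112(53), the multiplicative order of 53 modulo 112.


We want ord_112(53), the smallest k >= 1 with 53^k = 1 mod 112.
n = 112 = 2^4 * 7, phi(112) = 48; the order divides phi(n).
Divisors of 48: 1, 2, 3, 4, 6, 8, 12, 16, 24, 48
Repeated squaring mod 112: 53^1 = 53, 53^2 = 9, 53^4 = 81, 53^8 = 65, 53^16 = 81, 53^32 = 65
Test divisors in increasing order:
  k=1: 53^1 = 53 mod 112
  k=2: 53^2 = 9 mod 112
  k=3: 53^3 = 9 * 53 = 29 mod 112
  k=4: 53^4 = 81 mod 112
  k=6: 53^6 = 81 * 9 = 57 mod 112
  k=8: 53^8 = 65 mod 112
  k=12: 53^12 = 65 * 81 = 1 mod 112  <- first divisor giving 1
Order = 12

12


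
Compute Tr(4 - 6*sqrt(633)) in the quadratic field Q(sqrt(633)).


Tr(a + b*sqrt(d)) = (a + b*sqrt(d)) + (a - b*sqrt(d)) = 2a
= 2 * (4)
= 8

8


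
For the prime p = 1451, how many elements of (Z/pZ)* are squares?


For prime p, the number of non-zero quadratic residues is (p-1)/2.
= (1451-1)/2
= 725

725


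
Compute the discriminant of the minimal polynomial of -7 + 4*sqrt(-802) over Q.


The element -7 + 4*sqrt(-802) has minimal polynomial:
x^2 + 14*x + 12881
Discriminant = (14)^2 - 4*(12881)
= 196 - 51524
= -51328

-51328


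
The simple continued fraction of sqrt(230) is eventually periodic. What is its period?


Run the CF algorithm for sqrt(230).
a_0 = floor(sqrt(230)) = 15; set m_0=0, q_0=1.
Recurrence: m' = q*a - m,  q' = (d - m'^2)/q,  a' = floor((a_0 + m')/q').
  step 1: m=15, q=5, a=6
  step 2: m=15, q=1, a=30
a_2 = 2*a_0 = 30, so the period closes here.
sqrt(230) = [15; 6, 30]
Period length = 2

2
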